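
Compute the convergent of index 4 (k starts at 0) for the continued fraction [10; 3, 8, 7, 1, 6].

Using pₖ = aₖpₖ₋₁ + pₖ₋₂, qₖ = aₖqₖ₋₁ + qₖ₋₂ (with p₋₁=1, p₋₂=0, q₋₁=0, q₋₂=1):
  k=0: a=10, p=10, q=1
  k=1: a=3, p=31, q=3
  k=2: a=8, p=258, q=25
  k=3: a=7, p=1837, q=178
  k=4: a=1, p=2095, q=203

2095/203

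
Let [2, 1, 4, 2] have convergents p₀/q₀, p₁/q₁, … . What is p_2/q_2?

Using pₖ = aₖpₖ₋₁ + pₖ₋₂, qₖ = aₖqₖ₋₁ + qₖ₋₂ (with p₋₁=1, p₋₂=0, q₋₁=0, q₋₂=1):
  k=0: a=2, p=2, q=1
  k=1: a=1, p=3, q=1
  k=2: a=4, p=14, q=5

14/5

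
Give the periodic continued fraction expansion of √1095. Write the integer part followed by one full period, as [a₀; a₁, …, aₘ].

a₀ = ⌊√1095⌋ = 33.

[33; 11, 66]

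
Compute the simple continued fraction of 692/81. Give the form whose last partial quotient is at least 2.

692 = 8*81 + 44
81 = 1*44 + 37
44 = 1*37 + 7
37 = 5*7 + 2
7 = 3*2 + 1
2 = 2*1 + 0  (stop)
So 692/81 = [8; 1, 1, 5, 3, 2].

[8; 1, 1, 5, 3, 2]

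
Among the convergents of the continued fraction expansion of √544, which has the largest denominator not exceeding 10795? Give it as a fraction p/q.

113447/4864

√544 = [23; 3, 11, 3, 46, …] (period length 4).
Convergents:
  p_0/q_0 = 23/1
  p_1/q_1 = 70/3
  p_2/q_2 = 793/34
  p_3/q_3 = 2449/105
  p_4/q_4 = 113447/4864
  p_5/q_5 = 342790/14697
q_4 = 4864 ≤ 10795 < 14697 = q_5, so the answer is 113447/4864.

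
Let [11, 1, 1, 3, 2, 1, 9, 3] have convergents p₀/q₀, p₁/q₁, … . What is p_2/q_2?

Using pₖ = aₖpₖ₋₁ + pₖ₋₂, qₖ = aₖqₖ₋₁ + qₖ₋₂ (with p₋₁=1, p₋₂=0, q₋₁=0, q₋₂=1):
  k=0: a=11, p=11, q=1
  k=1: a=1, p=12, q=1
  k=2: a=1, p=23, q=2

23/2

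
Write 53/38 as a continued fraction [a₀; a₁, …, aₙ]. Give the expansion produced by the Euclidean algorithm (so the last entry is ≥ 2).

53 = 1*38 + 15
38 = 2*15 + 8
15 = 1*8 + 7
8 = 1*7 + 1
7 = 7*1 + 0  (stop)
So 53/38 = [1; 2, 1, 1, 7].

[1; 2, 1, 1, 7]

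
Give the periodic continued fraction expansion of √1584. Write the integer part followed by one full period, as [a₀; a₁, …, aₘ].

[39; 1, 3, 1, 78]

a₀ = ⌊√1584⌋ = 39.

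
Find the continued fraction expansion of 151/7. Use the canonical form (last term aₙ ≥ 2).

151 = 21·7 + 4
7 = 1·4 + 3
4 = 1·3 + 1
3 = 3·1 + 0  (stop)
So 151/7 = [21; 1, 1, 3].

[21; 1, 1, 3]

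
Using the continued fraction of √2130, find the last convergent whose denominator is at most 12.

√2130 = [46; 6, 1, 1, 2, 1, 1, 6, 92, …] (period length 8).
Convergents:
  p_0/q_0 = 46/1
  p_1/q_1 = 277/6
  p_2/q_2 = 323/7
  p_3/q_3 = 600/13
q_2 = 7 ≤ 12 < 13 = q_3, so the answer is 323/7.

323/7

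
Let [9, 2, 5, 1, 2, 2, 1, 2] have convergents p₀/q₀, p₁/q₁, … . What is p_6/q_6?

1173/124

Using pₖ = aₖpₖ₋₁ + pₖ₋₂, qₖ = aₖqₖ₋₁ + qₖ₋₂ (with p₋₁=1, p₋₂=0, q₋₁=0, q₋₂=1):
  k=0: a=9, p=9, q=1
  k=1: a=2, p=19, q=2
  k=2: a=5, p=104, q=11
  k=3: a=1, p=123, q=13
  k=4: a=2, p=350, q=37
  k=5: a=2, p=823, q=87
  k=6: a=1, p=1173, q=124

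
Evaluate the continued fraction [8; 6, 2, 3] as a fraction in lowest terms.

Fold from the inside: start with 3/1.
  2 + 1/3 = 7/3
  6 + 3/7 = 45/7
  8 + 7/45 = 367/45

367/45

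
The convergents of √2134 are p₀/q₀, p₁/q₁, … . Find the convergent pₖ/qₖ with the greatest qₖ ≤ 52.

√2134 = [46; 5, 8, 5, 92, …] (period length 4).
Convergents:
  p_0/q_0 = 46/1
  p_1/q_1 = 231/5
  p_2/q_2 = 1894/41
  p_3/q_3 = 9701/210
q_2 = 41 ≤ 52 < 210 = q_3, so the answer is 1894/41.

1894/41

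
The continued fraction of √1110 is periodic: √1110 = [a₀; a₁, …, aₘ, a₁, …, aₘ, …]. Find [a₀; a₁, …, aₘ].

a₀ = ⌊√1110⌋ = 33.

[33; 3, 6, 3, 66]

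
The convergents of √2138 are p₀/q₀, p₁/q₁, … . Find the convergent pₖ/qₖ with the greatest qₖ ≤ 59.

971/21

√2138 = [46; 4, 5, 5, 4, 92, …] (period length 5).
Convergents:
  p_0/q_0 = 46/1
  p_1/q_1 = 185/4
  p_2/q_2 = 971/21
  p_3/q_3 = 5040/109
q_2 = 21 ≤ 59 < 109 = q_3, so the answer is 971/21.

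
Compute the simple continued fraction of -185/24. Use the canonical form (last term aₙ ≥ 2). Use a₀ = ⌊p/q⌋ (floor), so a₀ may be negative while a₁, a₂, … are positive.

[-8; 3, 2, 3]

-185 = -8×24 + 7
24 = 3×7 + 3
7 = 2×3 + 1
3 = 3×1 + 0  (stop)
So -185/24 = [-8; 3, 2, 3].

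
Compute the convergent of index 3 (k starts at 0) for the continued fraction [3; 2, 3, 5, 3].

Using pₖ = aₖpₖ₋₁ + pₖ₋₂, qₖ = aₖqₖ₋₁ + qₖ₋₂ (with p₋₁=1, p₋₂=0, q₋₁=0, q₋₂=1):
  k=0: a=3, p=3, q=1
  k=1: a=2, p=7, q=2
  k=2: a=3, p=24, q=7
  k=3: a=5, p=127, q=37

127/37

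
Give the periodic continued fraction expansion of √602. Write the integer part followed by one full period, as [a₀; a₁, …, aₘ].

[24; 1, 1, 6, 1, 1, 48]

a₀ = ⌊√602⌋ = 24.
With m₀=0, d₀=1 and mₖ₊₁ = dₖaₖ − mₖ, dₖ₊₁ = (n − mₖ₊₁²)/dₖ, aₖ₊₁ = ⌊(a₀+mₖ₊₁)/dₖ₊₁⌋:
  k=1: m=24, d=26, a=1
  k=2: m=2, d=23, a=1
  k=3: m=21, d=7, a=6
  k=4: m=21, d=23, a=1
  k=5: m=2, d=26, a=1
  k=6: m=24, d=1, a=48
d=1 and a=2a₀=48 at k=6, so the next step gives (m, d) = (24, 26) again — its k=1 value — and the period has length 6.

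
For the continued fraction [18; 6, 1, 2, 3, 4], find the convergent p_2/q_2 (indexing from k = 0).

127/7

Using pₖ = aₖpₖ₋₁ + pₖ₋₂, qₖ = aₖqₖ₋₁ + qₖ₋₂ (with p₋₁=1, p₋₂=0, q₋₁=0, q₋₂=1):
  k=0: a=18, p=18, q=1
  k=1: a=6, p=109, q=6
  k=2: a=1, p=127, q=7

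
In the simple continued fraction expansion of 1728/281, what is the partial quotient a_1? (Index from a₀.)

6

1728 = 6·281 + 42   →  a_0 = 6
281 = 6·42 + 29   →  a_1 = 6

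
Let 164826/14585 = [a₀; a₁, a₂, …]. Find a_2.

164826 = 11·14585 + 4391   →  a_0 = 11
14585 = 3·4391 + 1412   →  a_1 = 3
4391 = 3·1412 + 155   →  a_2 = 3

3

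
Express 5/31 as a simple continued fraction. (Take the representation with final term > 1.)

5 = 0×31 + 5
31 = 6×5 + 1
5 = 5×1 + 0  (stop)
So 5/31 = [0; 6, 5].

[0; 6, 5]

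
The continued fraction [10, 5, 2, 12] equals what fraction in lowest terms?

Fold from the inside: start with 12/1.
  2 + 1/12 = 25/12
  5 + 12/25 = 137/25
  10 + 25/137 = 1395/137

1395/137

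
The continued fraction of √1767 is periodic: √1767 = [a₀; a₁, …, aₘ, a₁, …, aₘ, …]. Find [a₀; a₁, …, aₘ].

[42; 28, 84]

a₀ = ⌊√1767⌋ = 42.
With m₀=0, d₀=1 and mₖ₊₁ = dₖaₖ − mₖ, dₖ₊₁ = (n − mₖ₊₁²)/dₖ, aₖ₊₁ = ⌊(a₀+mₖ₊₁)/dₖ₊₁⌋:
  k=1: m=42, d=3, a=28
  k=2: m=42, d=1, a=84
d=1 and a=2a₀=84 at k=2, so the next step gives (m, d) = (42, 3) again — its k=1 value — and the period has length 2.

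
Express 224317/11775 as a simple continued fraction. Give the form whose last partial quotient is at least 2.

[19; 19, 1, 8, 9, 3, 2]

224317 = 19·11775 + 592
11775 = 19·592 + 527
592 = 1·527 + 65
527 = 8·65 + 7
65 = 9·7 + 2
7 = 3·2 + 1
2 = 2·1 + 0  (stop)
So 224317/11775 = [19; 19, 1, 8, 9, 3, 2].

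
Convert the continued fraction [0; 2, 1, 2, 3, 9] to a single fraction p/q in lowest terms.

Using pₖ = aₖpₖ₋₁ + pₖ₋₂ and qₖ = aₖqₖ₋₁ + qₖ₋₂:
  k=0: a=0, p=0, q=1
  k=1: a=2, p=1, q=2
  k=2: a=1, p=1, q=3
  k=3: a=2, p=3, q=8
  k=4: a=3, p=10, q=27
  k=5: a=9, p=93, q=251

93/251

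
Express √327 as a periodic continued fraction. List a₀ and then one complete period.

[18; 12, 36]

a₀ = ⌊√327⌋ = 18.
With m₀=0, d₀=1 and mₖ₊₁ = dₖaₖ − mₖ, dₖ₊₁ = (n − mₖ₊₁²)/dₖ, aₖ₊₁ = ⌊(a₀+mₖ₊₁)/dₖ₊₁⌋:
  k=1: m=18, d=3, a=12
  k=2: m=18, d=1, a=36
d=1 and a=2a₀=36 at k=2, so the next step gives (m, d) = (18, 3) again — its k=1 value — and the period has length 2.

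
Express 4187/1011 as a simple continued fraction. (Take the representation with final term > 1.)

4187 = 4×1011 + 143
1011 = 7×143 + 10
143 = 14×10 + 3
10 = 3×3 + 1
3 = 3×1 + 0  (stop)
So 4187/1011 = [4; 7, 14, 3, 3].

[4; 7, 14, 3, 3]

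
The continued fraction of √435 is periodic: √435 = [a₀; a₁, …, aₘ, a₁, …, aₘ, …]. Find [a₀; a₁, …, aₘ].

[20; 1, 5, 1, 40]

a₀ = ⌊√435⌋ = 20.
With m₀=0, d₀=1 and mₖ₊₁ = dₖaₖ − mₖ, dₖ₊₁ = (n − mₖ₊₁²)/dₖ, aₖ₊₁ = ⌊(a₀+mₖ₊₁)/dₖ₊₁⌋:
  k=1: m=20, d=35, a=1
  k=2: m=15, d=6, a=5
  k=3: m=15, d=35, a=1
  k=4: m=20, d=1, a=40
d=1 and a=2a₀=40 at k=4, so the next step gives (m, d) = (20, 35) again — its k=1 value — and the period has length 4.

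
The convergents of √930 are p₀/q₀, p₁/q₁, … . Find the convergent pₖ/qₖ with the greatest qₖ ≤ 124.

√930 = [30; 2, 60, …] (period length 2).
Convergents:
  p_0/q_0 = 30/1
  p_1/q_1 = 61/2
  p_2/q_2 = 3690/121
  p_3/q_3 = 7441/244
q_2 = 121 ≤ 124 < 244 = q_3, so the answer is 3690/121.

3690/121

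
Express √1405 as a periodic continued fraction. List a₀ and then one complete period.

[37; 2, 14, 2, 74]

a₀ = ⌊√1405⌋ = 37.
With m₀=0, d₀=1 and mₖ₊₁ = dₖaₖ − mₖ, dₖ₊₁ = (n − mₖ₊₁²)/dₖ, aₖ₊₁ = ⌊(a₀+mₖ₊₁)/dₖ₊₁⌋:
  k=1: m=37, d=36, a=2
  k=2: m=35, d=5, a=14
  k=3: m=35, d=36, a=2
  k=4: m=37, d=1, a=74
d=1 and a=2a₀=74 at k=4, so the next step gives (m, d) = (37, 36) again — its k=1 value — and the period has length 4.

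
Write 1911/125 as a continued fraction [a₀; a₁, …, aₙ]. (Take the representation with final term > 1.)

[15; 3, 2, 8, 2]

1911 = 15×125 + 36
125 = 3×36 + 17
36 = 2×17 + 2
17 = 8×2 + 1
2 = 2×1 + 0  (stop)
So 1911/125 = [15; 3, 2, 8, 2].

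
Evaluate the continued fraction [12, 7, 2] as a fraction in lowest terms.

182/15

Fold from the inside: start with 2/1.
  7 + 1/2 = 15/2
  12 + 2/15 = 182/15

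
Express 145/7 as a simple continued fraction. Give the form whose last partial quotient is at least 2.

[20; 1, 2, 2]

145 = 20×7 + 5
7 = 1×5 + 2
5 = 2×2 + 1
2 = 2×1 + 0  (stop)
So 145/7 = [20; 1, 2, 2].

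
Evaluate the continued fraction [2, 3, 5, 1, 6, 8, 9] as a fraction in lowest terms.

Using pₖ = aₖpₖ₋₁ + pₖ₋₂ and qₖ = aₖqₖ₋₁ + qₖ₋₂:
  k=0: a=2, p=2, q=1
  k=1: a=3, p=7, q=3
  k=2: a=5, p=37, q=16
  k=3: a=1, p=44, q=19
  k=4: a=6, p=301, q=130
  k=5: a=8, p=2452, q=1059
  k=6: a=9, p=22369, q=9661

22369/9661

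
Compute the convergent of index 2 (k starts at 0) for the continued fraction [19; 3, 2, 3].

Using pₖ = aₖpₖ₋₁ + pₖ₋₂, qₖ = aₖqₖ₋₁ + qₖ₋₂ (with p₋₁=1, p₋₂=0, q₋₁=0, q₋₂=1):
  k=0: a=19, p=19, q=1
  k=1: a=3, p=58, q=3
  k=2: a=2, p=135, q=7

135/7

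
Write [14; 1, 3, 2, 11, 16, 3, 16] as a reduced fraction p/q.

Using pₖ = aₖpₖ₋₁ + pₖ₋₂ and qₖ = aₖqₖ₋₁ + qₖ₋₂:
  k=0: a=14, p=14, q=1
  k=1: a=1, p=15, q=1
  k=2: a=3, p=59, q=4
  k=3: a=2, p=133, q=9
  k=4: a=11, p=1522, q=103
  k=5: a=16, p=24485, q=1657
  k=6: a=3, p=74977, q=5074
  k=7: a=16, p=1224117, q=82841

1224117/82841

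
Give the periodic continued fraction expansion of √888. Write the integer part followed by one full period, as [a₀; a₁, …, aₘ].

a₀ = ⌊√888⌋ = 29.
With m₀=0, d₀=1 and mₖ₊₁ = dₖaₖ − mₖ, dₖ₊₁ = (n − mₖ₊₁²)/dₖ, aₖ₊₁ = ⌊(a₀+mₖ₊₁)/dₖ₊₁⌋:
  k=1: m=29, d=47, a=1
  k=2: m=18, d=12, a=3
  k=3: m=18, d=47, a=1
  k=4: m=29, d=1, a=58
d=1 and a=2a₀=58 at k=4, so the next step gives (m, d) = (29, 47) again — its k=1 value — and the period has length 4.

[29; 1, 3, 1, 58]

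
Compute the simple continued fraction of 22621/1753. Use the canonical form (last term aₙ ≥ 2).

[12; 1, 9, 2, 3, 3, 7]

22621 = 12·1753 + 1585
1753 = 1·1585 + 168
1585 = 9·168 + 73
168 = 2·73 + 22
73 = 3·22 + 7
22 = 3·7 + 1
7 = 7·1 + 0  (stop)
So 22621/1753 = [12; 1, 9, 2, 3, 3, 7].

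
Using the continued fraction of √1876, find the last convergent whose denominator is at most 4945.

137215/3168

√1876 = [43; 3, 5, 12, 5, 3, 86, …] (period length 6).
Convergents:
  p_0/q_0 = 43/1
  p_1/q_1 = 130/3
  p_2/q_2 = 693/16
  p_3/q_3 = 8446/195
  p_4/q_4 = 42923/991
  p_5/q_5 = 137215/3168
  p_6/q_6 = 11843413/273439
q_5 = 3168 ≤ 4945 < 273439 = q_6, so the answer is 137215/3168.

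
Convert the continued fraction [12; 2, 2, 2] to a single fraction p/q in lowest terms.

149/12

Fold from the inside: start with 2/1.
  2 + 1/2 = 5/2
  2 + 2/5 = 12/5
  12 + 5/12 = 149/12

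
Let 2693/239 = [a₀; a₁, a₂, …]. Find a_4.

2693 = 11·239 + 64   →  a_0 = 11
239 = 3·64 + 47   →  a_1 = 3
64 = 1·47 + 17   →  a_2 = 1
47 = 2·17 + 13   →  a_3 = 2
17 = 1·13 + 4   →  a_4 = 1

1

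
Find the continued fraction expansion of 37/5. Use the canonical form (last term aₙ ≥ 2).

[7; 2, 2]

37 = 7×5 + 2
5 = 2×2 + 1
2 = 2×1 + 0  (stop)
So 37/5 = [7; 2, 2].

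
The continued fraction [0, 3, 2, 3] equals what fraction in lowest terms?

7/24

Using pₖ = aₖpₖ₋₁ + pₖ₋₂ and qₖ = aₖqₖ₋₁ + qₖ₋₂:
  k=0: a=0, p=0, q=1
  k=1: a=3, p=1, q=3
  k=2: a=2, p=2, q=7
  k=3: a=3, p=7, q=24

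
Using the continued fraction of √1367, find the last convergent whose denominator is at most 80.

1368/37

√1367 = [36; 1, 35, 1, 72, …] (period length 4).
Convergents:
  p_0/q_0 = 36/1
  p_1/q_1 = 37/1
  p_2/q_2 = 1331/36
  p_3/q_3 = 1368/37
  p_4/q_4 = 99827/2700
q_3 = 37 ≤ 80 < 2700 = q_4, so the answer is 1368/37.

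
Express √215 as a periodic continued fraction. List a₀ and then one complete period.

a₀ = ⌊√215⌋ = 14.
With m₀=0, d₀=1 and mₖ₊₁ = dₖaₖ − mₖ, dₖ₊₁ = (n − mₖ₊₁²)/dₖ, aₖ₊₁ = ⌊(a₀+mₖ₊₁)/dₖ₊₁⌋:
  k=1: m=14, d=19, a=1
  k=2: m=5, d=10, a=1
  k=3: m=5, d=19, a=1
  k=4: m=14, d=1, a=28
d=1 and a=2a₀=28 at k=4, so the next step gives (m, d) = (14, 19) again — its k=1 value — and the period has length 4.

[14; 1, 1, 1, 28]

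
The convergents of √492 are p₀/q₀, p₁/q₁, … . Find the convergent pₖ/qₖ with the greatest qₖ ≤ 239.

√492 = [22; 5, 1, 1, 10, 1, 1, 5, 44, …] (period length 8).
Convergents:
  p_0/q_0 = 22/1
  p_1/q_1 = 111/5
  p_2/q_2 = 133/6
  p_3/q_3 = 244/11
  p_4/q_4 = 2573/116
  p_5/q_5 = 2817/127
  p_6/q_6 = 5390/243
q_5 = 127 ≤ 239 < 243 = q_6, so the answer is 2817/127.

2817/127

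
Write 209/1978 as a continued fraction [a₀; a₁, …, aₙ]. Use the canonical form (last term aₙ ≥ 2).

[0; 9, 2, 6, 2, 7]

209 = 0*1978 + 209
1978 = 9*209 + 97
209 = 2*97 + 15
97 = 6*15 + 7
15 = 2*7 + 1
7 = 7*1 + 0  (stop)
So 209/1978 = [0; 9, 2, 6, 2, 7].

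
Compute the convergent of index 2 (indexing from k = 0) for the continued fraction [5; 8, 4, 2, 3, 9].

Using pₖ = aₖpₖ₋₁ + pₖ₋₂, qₖ = aₖqₖ₋₁ + qₖ₋₂ (with p₋₁=1, p₋₂=0, q₋₁=0, q₋₂=1):
  k=0: a=5, p=5, q=1
  k=1: a=8, p=41, q=8
  k=2: a=4, p=169, q=33

169/33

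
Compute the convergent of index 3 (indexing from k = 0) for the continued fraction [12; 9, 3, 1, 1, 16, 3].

448/37

Using pₖ = aₖpₖ₋₁ + pₖ₋₂, qₖ = aₖqₖ₋₁ + qₖ₋₂ (with p₋₁=1, p₋₂=0, q₋₁=0, q₋₂=1):
  k=0: a=12, p=12, q=1
  k=1: a=9, p=109, q=9
  k=2: a=3, p=339, q=28
  k=3: a=1, p=448, q=37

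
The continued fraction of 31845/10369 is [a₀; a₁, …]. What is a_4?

17

31845 = 3·10369 + 738   →  a_0 = 3
10369 = 14·738 + 37   →  a_1 = 14
738 = 19·37 + 35   →  a_2 = 19
37 = 1·35 + 2   →  a_3 = 1
35 = 17·2 + 1   →  a_4 = 17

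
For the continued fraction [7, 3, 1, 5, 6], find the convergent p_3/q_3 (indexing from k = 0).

167/23

Using pₖ = aₖpₖ₋₁ + pₖ₋₂, qₖ = aₖqₖ₋₁ + qₖ₋₂ (with p₋₁=1, p₋₂=0, q₋₁=0, q₋₂=1):
  k=0: a=7, p=7, q=1
  k=1: a=3, p=22, q=3
  k=2: a=1, p=29, q=4
  k=3: a=5, p=167, q=23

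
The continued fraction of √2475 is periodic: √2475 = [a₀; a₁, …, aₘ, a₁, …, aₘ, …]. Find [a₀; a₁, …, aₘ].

a₀ = ⌊√2475⌋ = 49.

[49; 1, 2, 1, 98]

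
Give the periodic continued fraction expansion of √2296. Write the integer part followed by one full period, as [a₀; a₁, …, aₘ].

a₀ = ⌊√2296⌋ = 47.

[47; 1, 10, 1, 94]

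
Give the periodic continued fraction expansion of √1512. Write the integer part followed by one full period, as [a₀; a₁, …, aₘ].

a₀ = ⌊√1512⌋ = 38.

[38; 1, 7, 1, 1, 1, 7, 1, 76]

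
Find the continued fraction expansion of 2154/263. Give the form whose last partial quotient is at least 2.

2154 = 8×263 + 50
263 = 5×50 + 13
50 = 3×13 + 11
13 = 1×11 + 2
11 = 5×2 + 1
2 = 2×1 + 0  (stop)
So 2154/263 = [8; 5, 3, 1, 5, 2].

[8; 5, 3, 1, 5, 2]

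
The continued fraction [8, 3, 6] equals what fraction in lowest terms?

158/19

Using pₖ = aₖpₖ₋₁ + pₖ₋₂ and qₖ = aₖqₖ₋₁ + qₖ₋₂:
  k=0: a=8, p=8, q=1
  k=1: a=3, p=25, q=3
  k=2: a=6, p=158, q=19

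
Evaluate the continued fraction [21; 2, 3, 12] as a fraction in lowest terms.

Using pₖ = aₖpₖ₋₁ + pₖ₋₂ and qₖ = aₖqₖ₋₁ + qₖ₋₂:
  k=0: a=21, p=21, q=1
  k=1: a=2, p=43, q=2
  k=2: a=3, p=150, q=7
  k=3: a=12, p=1843, q=86

1843/86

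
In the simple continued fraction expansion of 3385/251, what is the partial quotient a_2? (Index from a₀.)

3385 = 13·251 + 122   →  a_0 = 13
251 = 2·122 + 7   →  a_1 = 2
122 = 17·7 + 3   →  a_2 = 17

17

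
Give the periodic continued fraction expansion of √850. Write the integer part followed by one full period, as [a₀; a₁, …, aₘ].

[29; 6, 2, 6, 58]

a₀ = ⌊√850⌋ = 29.
With m₀=0, d₀=1 and mₖ₊₁ = dₖaₖ − mₖ, dₖ₊₁ = (n − mₖ₊₁²)/dₖ, aₖ₊₁ = ⌊(a₀+mₖ₊₁)/dₖ₊₁⌋:
  k=1: m=29, d=9, a=6
  k=2: m=25, d=25, a=2
  k=3: m=25, d=9, a=6
  k=4: m=29, d=1, a=58
d=1 and a=2a₀=58 at k=4, so the next step gives (m, d) = (29, 9) again — its k=1 value — and the period has length 4.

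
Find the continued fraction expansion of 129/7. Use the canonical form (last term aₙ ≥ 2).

[18; 2, 3]

129 = 18·7 + 3
7 = 2·3 + 1
3 = 3·1 + 0  (stop)
So 129/7 = [18; 2, 3].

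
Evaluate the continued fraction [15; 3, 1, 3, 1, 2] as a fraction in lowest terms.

809/53

Fold from the inside: start with 2/1.
  1 + 1/2 = 3/2
  3 + 2/3 = 11/3
  1 + 3/11 = 14/11
  3 + 11/14 = 53/14
  15 + 14/53 = 809/53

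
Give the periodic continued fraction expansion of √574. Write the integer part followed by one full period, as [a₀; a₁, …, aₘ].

a₀ = ⌊√574⌋ = 23.
With m₀=0, d₀=1 and mₖ₊₁ = dₖaₖ − mₖ, dₖ₊₁ = (n − mₖ₊₁²)/dₖ, aₖ₊₁ = ⌊(a₀+mₖ₊₁)/dₖ₊₁⌋:
  k=1: m=23, d=45, a=1
  k=2: m=22, d=2, a=22
  k=3: m=22, d=45, a=1
  k=4: m=23, d=1, a=46
d=1 and a=2a₀=46 at k=4, so the next step gives (m, d) = (23, 45) again — its k=1 value — and the period has length 4.

[23; 1, 22, 1, 46]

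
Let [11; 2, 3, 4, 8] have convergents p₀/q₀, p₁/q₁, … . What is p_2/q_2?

80/7

Using pₖ = aₖpₖ₋₁ + pₖ₋₂, qₖ = aₖqₖ₋₁ + qₖ₋₂ (with p₋₁=1, p₋₂=0, q₋₁=0, q₋₂=1):
  k=0: a=11, p=11, q=1
  k=1: a=2, p=23, q=2
  k=2: a=3, p=80, q=7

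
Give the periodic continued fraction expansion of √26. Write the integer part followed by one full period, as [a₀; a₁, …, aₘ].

[5; 10]

a₀ = ⌊√26⌋ = 5.
With m₀=0, d₀=1 and mₖ₊₁ = dₖaₖ − mₖ, dₖ₊₁ = (n − mₖ₊₁²)/dₖ, aₖ₊₁ = ⌊(a₀+mₖ₊₁)/dₖ₊₁⌋:
  k=1: m=5, d=1, a=10
d=1 and a=2a₀=10 at k=1, so the next step gives (m, d) = (5, 1) again — its k=1 value — and the period has length 1.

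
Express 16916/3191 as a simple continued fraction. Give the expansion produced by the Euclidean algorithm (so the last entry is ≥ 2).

[5; 3, 3, 8, 3, 12]

16916 = 5*3191 + 961
3191 = 3*961 + 308
961 = 3*308 + 37
308 = 8*37 + 12
37 = 3*12 + 1
12 = 12*1 + 0  (stop)
So 16916/3191 = [5; 3, 3, 8, 3, 12].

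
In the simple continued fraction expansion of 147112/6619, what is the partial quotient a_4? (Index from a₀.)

147112 = 22·6619 + 1494   →  a_0 = 22
6619 = 4·1494 + 643   →  a_1 = 4
1494 = 2·643 + 208   →  a_2 = 2
643 = 3·208 + 19   →  a_3 = 3
208 = 10·19 + 18   →  a_4 = 10

10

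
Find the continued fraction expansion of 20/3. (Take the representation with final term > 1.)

20 = 6*3 + 2
3 = 1*2 + 1
2 = 2*1 + 0  (stop)
So 20/3 = [6; 1, 2].

[6; 1, 2]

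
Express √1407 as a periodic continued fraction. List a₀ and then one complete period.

a₀ = ⌊√1407⌋ = 37.
With m₀=0, d₀=1 and mₖ₊₁ = dₖaₖ − mₖ, dₖ₊₁ = (n − mₖ₊₁²)/dₖ, aₖ₊₁ = ⌊(a₀+mₖ₊₁)/dₖ₊₁⌋:
  k=1: m=37, d=38, a=1
  k=2: m=1, d=37, a=1
  k=3: m=36, d=3, a=24
  k=4: m=36, d=37, a=1
  k=5: m=1, d=38, a=1
  k=6: m=37, d=1, a=74
d=1 and a=2a₀=74 at k=6, so the next step gives (m, d) = (37, 38) again — its k=1 value — and the period has length 6.

[37; 1, 1, 24, 1, 1, 74]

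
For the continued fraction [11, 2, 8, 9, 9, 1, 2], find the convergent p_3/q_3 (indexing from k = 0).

1778/155

Using pₖ = aₖpₖ₋₁ + pₖ₋₂, qₖ = aₖqₖ₋₁ + qₖ₋₂ (with p₋₁=1, p₋₂=0, q₋₁=0, q₋₂=1):
  k=0: a=11, p=11, q=1
  k=1: a=2, p=23, q=2
  k=2: a=8, p=195, q=17
  k=3: a=9, p=1778, q=155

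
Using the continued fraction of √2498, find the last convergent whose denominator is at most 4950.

√2498 = [49; 1, 48, 1, 98, …] (period length 4).
Convergents:
  p_0/q_0 = 49/1
  p_1/q_1 = 50/1
  p_2/q_2 = 2449/49
  p_3/q_3 = 2499/50
  p_4/q_4 = 247351/4949
  p_5/q_5 = 249850/4999
q_4 = 4949 ≤ 4950 < 4999 = q_5, so the answer is 247351/4949.

247351/4949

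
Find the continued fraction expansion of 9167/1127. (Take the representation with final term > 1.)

9167 = 8*1127 + 151
1127 = 7*151 + 70
151 = 2*70 + 11
70 = 6*11 + 4
11 = 2*4 + 3
4 = 1*3 + 1
3 = 3*1 + 0  (stop)
So 9167/1127 = [8; 7, 2, 6, 2, 1, 3].

[8; 7, 2, 6, 2, 1, 3]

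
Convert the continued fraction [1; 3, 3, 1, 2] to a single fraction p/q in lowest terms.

Using pₖ = aₖpₖ₋₁ + pₖ₋₂ and qₖ = aₖqₖ₋₁ + qₖ₋₂:
  k=0: a=1, p=1, q=1
  k=1: a=3, p=4, q=3
  k=2: a=3, p=13, q=10
  k=3: a=1, p=17, q=13
  k=4: a=2, p=47, q=36

47/36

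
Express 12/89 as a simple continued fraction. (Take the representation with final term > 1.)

12 = 0·89 + 12
89 = 7·12 + 5
12 = 2·5 + 2
5 = 2·2 + 1
2 = 2·1 + 0  (stop)
So 12/89 = [0; 7, 2, 2, 2].

[0; 7, 2, 2, 2]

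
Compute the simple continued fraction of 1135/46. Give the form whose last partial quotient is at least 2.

1135 = 24×46 + 31
46 = 1×31 + 15
31 = 2×15 + 1
15 = 15×1 + 0  (stop)
So 1135/46 = [24; 1, 2, 15].

[24; 1, 2, 15]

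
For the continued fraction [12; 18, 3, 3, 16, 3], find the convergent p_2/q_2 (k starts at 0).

Using pₖ = aₖpₖ₋₁ + pₖ₋₂, qₖ = aₖqₖ₋₁ + qₖ₋₂ (with p₋₁=1, p₋₂=0, q₋₁=0, q₋₂=1):
  k=0: a=12, p=12, q=1
  k=1: a=18, p=217, q=18
  k=2: a=3, p=663, q=55

663/55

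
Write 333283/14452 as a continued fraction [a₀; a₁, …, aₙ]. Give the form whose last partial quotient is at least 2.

333283 = 23*14452 + 887
14452 = 16*887 + 260
887 = 3*260 + 107
260 = 2*107 + 46
107 = 2*46 + 15
46 = 3*15 + 1
15 = 15*1 + 0  (stop)
So 333283/14452 = [23; 16, 3, 2, 2, 3, 15].

[23; 16, 3, 2, 2, 3, 15]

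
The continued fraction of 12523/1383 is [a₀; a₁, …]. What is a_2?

12523 = 9·1383 + 76   →  a_0 = 9
1383 = 18·76 + 15   →  a_1 = 18
76 = 5·15 + 1   →  a_2 = 5

5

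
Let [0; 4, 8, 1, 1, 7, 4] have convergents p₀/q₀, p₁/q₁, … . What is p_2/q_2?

Using pₖ = aₖpₖ₋₁ + pₖ₋₂, qₖ = aₖqₖ₋₁ + qₖ₋₂ (with p₋₁=1, p₋₂=0, q₋₁=0, q₋₂=1):
  k=0: a=0, p=0, q=1
  k=1: a=4, p=1, q=4
  k=2: a=8, p=8, q=33

8/33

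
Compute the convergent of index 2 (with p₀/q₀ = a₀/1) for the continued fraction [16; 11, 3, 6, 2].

547/34

Using pₖ = aₖpₖ₋₁ + pₖ₋₂, qₖ = aₖqₖ₋₁ + qₖ₋₂ (with p₋₁=1, p₋₂=0, q₋₁=0, q₋₂=1):
  k=0: a=16, p=16, q=1
  k=1: a=11, p=177, q=11
  k=2: a=3, p=547, q=34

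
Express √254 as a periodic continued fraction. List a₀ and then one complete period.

a₀ = ⌊√254⌋ = 15.
With m₀=0, d₀=1 and mₖ₊₁ = dₖaₖ − mₖ, dₖ₊₁ = (n − mₖ₊₁²)/dₖ, aₖ₊₁ = ⌊(a₀+mₖ₊₁)/dₖ₊₁⌋:
  k=1: m=15, d=29, a=1
  k=2: m=14, d=2, a=14
  k=3: m=14, d=29, a=1
  k=4: m=15, d=1, a=30
d=1 and a=2a₀=30 at k=4, so the next step gives (m, d) = (15, 29) again — its k=1 value — and the period has length 4.

[15; 1, 14, 1, 30]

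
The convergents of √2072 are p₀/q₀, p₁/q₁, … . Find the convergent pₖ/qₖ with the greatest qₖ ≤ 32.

1229/27

√2072 = [45; 1, 1, 12, 1, 1, 90, …] (period length 6).
Convergents:
  p_0/q_0 = 45/1
  p_1/q_1 = 46/1
  p_2/q_2 = 91/2
  p_3/q_3 = 1138/25
  p_4/q_4 = 1229/27
  p_5/q_5 = 2367/52
q_4 = 27 ≤ 32 < 52 = q_5, so the answer is 1229/27.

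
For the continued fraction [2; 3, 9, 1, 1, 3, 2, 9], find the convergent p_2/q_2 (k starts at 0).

Using pₖ = aₖpₖ₋₁ + pₖ₋₂, qₖ = aₖqₖ₋₁ + qₖ₋₂ (with p₋₁=1, p₋₂=0, q₋₁=0, q₋₂=1):
  k=0: a=2, p=2, q=1
  k=1: a=3, p=7, q=3
  k=2: a=9, p=65, q=28

65/28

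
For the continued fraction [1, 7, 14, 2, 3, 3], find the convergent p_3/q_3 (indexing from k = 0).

234/205

Using pₖ = aₖpₖ₋₁ + pₖ₋₂, qₖ = aₖqₖ₋₁ + qₖ₋₂ (with p₋₁=1, p₋₂=0, q₋₁=0, q₋₂=1):
  k=0: a=1, p=1, q=1
  k=1: a=7, p=8, q=7
  k=2: a=14, p=113, q=99
  k=3: a=2, p=234, q=205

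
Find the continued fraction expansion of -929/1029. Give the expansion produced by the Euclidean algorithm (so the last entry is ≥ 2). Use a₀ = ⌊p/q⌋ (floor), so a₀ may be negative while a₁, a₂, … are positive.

[-1; 10, 3, 2, 4, 3]

-929 = -1×1029 + 100
1029 = 10×100 + 29
100 = 3×29 + 13
29 = 2×13 + 3
13 = 4×3 + 1
3 = 3×1 + 0  (stop)
So -929/1029 = [-1; 10, 3, 2, 4, 3].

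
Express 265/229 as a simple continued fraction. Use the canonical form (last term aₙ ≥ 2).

265 = 1×229 + 36
229 = 6×36 + 13
36 = 2×13 + 10
13 = 1×10 + 3
10 = 3×3 + 1
3 = 3×1 + 0  (stop)
So 265/229 = [1; 6, 2, 1, 3, 3].

[1; 6, 2, 1, 3, 3]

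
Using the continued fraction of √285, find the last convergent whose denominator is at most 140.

√285 = [16; 1, 7, 2, 7, 1, 32, …] (period length 6).
Convergents:
  p_0/q_0 = 16/1
  p_1/q_1 = 17/1
  p_2/q_2 = 135/8
  p_3/q_3 = 287/17
  p_4/q_4 = 2144/127
  p_5/q_5 = 2431/144
q_4 = 127 ≤ 140 < 144 = q_5, so the answer is 2144/127.

2144/127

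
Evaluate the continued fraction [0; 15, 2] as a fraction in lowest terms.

Using pₖ = aₖpₖ₋₁ + pₖ₋₂ and qₖ = aₖqₖ₋₁ + qₖ₋₂:
  k=0: a=0, p=0, q=1
  k=1: a=15, p=1, q=15
  k=2: a=2, p=2, q=31

2/31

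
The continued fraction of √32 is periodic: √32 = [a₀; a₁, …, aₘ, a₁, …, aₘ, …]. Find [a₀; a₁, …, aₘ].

a₀ = ⌊√32⌋ = 5.
With m₀=0, d₀=1 and mₖ₊₁ = dₖaₖ − mₖ, dₖ₊₁ = (n − mₖ₊₁²)/dₖ, aₖ₊₁ = ⌊(a₀+mₖ₊₁)/dₖ₊₁⌋:
  k=1: m=5, d=7, a=1
  k=2: m=2, d=4, a=1
  k=3: m=2, d=7, a=1
  k=4: m=5, d=1, a=10
d=1 and a=2a₀=10 at k=4, so the next step gives (m, d) = (5, 7) again — its k=1 value — and the period has length 4.

[5; 1, 1, 1, 10]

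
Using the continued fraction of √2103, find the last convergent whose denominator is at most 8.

321/7

√2103 = [45; 1, 6, 15, 6, 1, 90, …] (period length 6).
Convergents:
  p_0/q_0 = 45/1
  p_1/q_1 = 46/1
  p_2/q_2 = 321/7
  p_3/q_3 = 4861/106
q_2 = 7 ≤ 8 < 106 = q_3, so the answer is 321/7.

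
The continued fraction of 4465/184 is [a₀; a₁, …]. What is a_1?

4465 = 24·184 + 49   →  a_0 = 24
184 = 3·49 + 37   →  a_1 = 3

3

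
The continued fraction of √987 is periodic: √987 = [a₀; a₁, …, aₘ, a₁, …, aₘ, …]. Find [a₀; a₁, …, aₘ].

[31; 2, 2, 2, 62]

a₀ = ⌊√987⌋ = 31.
With m₀=0, d₀=1 and mₖ₊₁ = dₖaₖ − mₖ, dₖ₊₁ = (n − mₖ₊₁²)/dₖ, aₖ₊₁ = ⌊(a₀+mₖ₊₁)/dₖ₊₁⌋:
  k=1: m=31, d=26, a=2
  k=2: m=21, d=21, a=2
  k=3: m=21, d=26, a=2
  k=4: m=31, d=1, a=62
d=1 and a=2a₀=62 at k=4, so the next step gives (m, d) = (31, 26) again — its k=1 value — and the period has length 4.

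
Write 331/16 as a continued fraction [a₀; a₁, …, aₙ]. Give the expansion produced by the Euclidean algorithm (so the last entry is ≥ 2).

[20; 1, 2, 5]

331 = 20·16 + 11
16 = 1·11 + 5
11 = 2·5 + 1
5 = 5·1 + 0  (stop)
So 331/16 = [20; 1, 2, 5].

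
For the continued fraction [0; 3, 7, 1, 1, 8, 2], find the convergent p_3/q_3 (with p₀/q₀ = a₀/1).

Using pₖ = aₖpₖ₋₁ + pₖ₋₂, qₖ = aₖqₖ₋₁ + qₖ₋₂ (with p₋₁=1, p₋₂=0, q₋₁=0, q₋₂=1):
  k=0: a=0, p=0, q=1
  k=1: a=3, p=1, q=3
  k=2: a=7, p=7, q=22
  k=3: a=1, p=8, q=25

8/25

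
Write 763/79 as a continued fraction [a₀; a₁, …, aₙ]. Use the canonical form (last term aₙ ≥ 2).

[9; 1, 1, 1, 12, 2]

763 = 9·79 + 52
79 = 1·52 + 27
52 = 1·27 + 25
27 = 1·25 + 2
25 = 12·2 + 1
2 = 2·1 + 0  (stop)
So 763/79 = [9; 1, 1, 1, 12, 2].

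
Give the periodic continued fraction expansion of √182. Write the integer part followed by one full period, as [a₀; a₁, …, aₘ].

[13; 2, 26]

a₀ = ⌊√182⌋ = 13.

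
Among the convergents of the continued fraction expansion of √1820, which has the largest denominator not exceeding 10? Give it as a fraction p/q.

√1820 = [42; 1, 1, 1, 20, 1, 1, 1, 84, …] (period length 8).
Convergents:
  p_0/q_0 = 42/1
  p_1/q_1 = 43/1
  p_2/q_2 = 85/2
  p_3/q_3 = 128/3
  p_4/q_4 = 2645/62
q_3 = 3 ≤ 10 < 62 = q_4, so the answer is 128/3.

128/3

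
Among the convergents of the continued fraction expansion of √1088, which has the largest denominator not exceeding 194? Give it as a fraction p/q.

2177/66

√1088 = [32; 1, 64, …] (period length 2).
Convergents:
  p_0/q_0 = 32/1
  p_1/q_1 = 33/1
  p_2/q_2 = 2144/65
  p_3/q_3 = 2177/66
  p_4/q_4 = 141472/4289
q_3 = 66 ≤ 194 < 4289 = q_4, so the answer is 2177/66.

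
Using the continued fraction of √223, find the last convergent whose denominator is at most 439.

6481/434

√223 = [14; 1, 13, 1, 28, …] (period length 4).
Convergents:
  p_0/q_0 = 14/1
  p_1/q_1 = 15/1
  p_2/q_2 = 209/14
  p_3/q_3 = 224/15
  p_4/q_4 = 6481/434
  p_5/q_5 = 6705/449
q_4 = 434 ≤ 439 < 449 = q_5, so the answer is 6481/434.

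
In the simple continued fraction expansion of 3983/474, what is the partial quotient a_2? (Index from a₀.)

2

3983 = 8·474 + 191   →  a_0 = 8
474 = 2·191 + 92   →  a_1 = 2
191 = 2·92 + 7   →  a_2 = 2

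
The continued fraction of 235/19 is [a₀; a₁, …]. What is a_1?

2

235 = 12·19 + 7   →  a_0 = 12
19 = 2·7 + 5   →  a_1 = 2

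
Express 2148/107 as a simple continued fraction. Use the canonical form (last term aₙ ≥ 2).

2148 = 20·107 + 8
107 = 13·8 + 3
8 = 2·3 + 2
3 = 1·2 + 1
2 = 2·1 + 0  (stop)
So 2148/107 = [20; 13, 2, 1, 2].

[20; 13, 2, 1, 2]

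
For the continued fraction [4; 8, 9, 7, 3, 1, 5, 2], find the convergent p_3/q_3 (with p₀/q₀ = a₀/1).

Using pₖ = aₖpₖ₋₁ + pₖ₋₂, qₖ = aₖqₖ₋₁ + qₖ₋₂ (with p₋₁=1, p₋₂=0, q₋₁=0, q₋₂=1):
  k=0: a=4, p=4, q=1
  k=1: a=8, p=33, q=8
  k=2: a=9, p=301, q=73
  k=3: a=7, p=2140, q=519

2140/519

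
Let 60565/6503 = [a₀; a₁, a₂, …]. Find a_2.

60565 = 9·6503 + 2038   →  a_0 = 9
6503 = 3·2038 + 389   →  a_1 = 3
2038 = 5·389 + 93   →  a_2 = 5

5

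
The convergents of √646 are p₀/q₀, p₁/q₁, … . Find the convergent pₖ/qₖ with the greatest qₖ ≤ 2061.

31059/1222

√646 = [25; 2, 2, 2, 50, …] (period length 4).
Convergents:
  p_0/q_0 = 25/1
  p_1/q_1 = 51/2
  p_2/q_2 = 127/5
  p_3/q_3 = 305/12
  p_4/q_4 = 15377/605
  p_5/q_5 = 31059/1222
  p_6/q_6 = 77495/3049
q_5 = 1222 ≤ 2061 < 3049 = q_6, so the answer is 31059/1222.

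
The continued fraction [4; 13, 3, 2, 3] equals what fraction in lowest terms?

Fold from the inside: start with 3/1.
  2 + 1/3 = 7/3
  3 + 3/7 = 24/7
  13 + 7/24 = 319/24
  4 + 24/319 = 1300/319

1300/319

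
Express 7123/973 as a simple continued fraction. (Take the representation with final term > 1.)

[7; 3, 8, 2, 3, 5]

7123 = 7*973 + 312
973 = 3*312 + 37
312 = 8*37 + 16
37 = 2*16 + 5
16 = 3*5 + 1
5 = 5*1 + 0  (stop)
So 7123/973 = [7; 3, 8, 2, 3, 5].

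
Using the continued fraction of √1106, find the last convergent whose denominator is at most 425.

5055/152

√1106 = [33; 3, 1, 8, 1, 3, 66, …] (period length 6).
Convergents:
  p_0/q_0 = 33/1
  p_1/q_1 = 100/3
  p_2/q_2 = 133/4
  p_3/q_3 = 1164/35
  p_4/q_4 = 1297/39
  p_5/q_5 = 5055/152
  p_6/q_6 = 334927/10071
q_5 = 152 ≤ 425 < 10071 = q_6, so the answer is 5055/152.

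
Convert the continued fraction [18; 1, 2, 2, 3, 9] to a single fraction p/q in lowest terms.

4172/223

Using pₖ = aₖpₖ₋₁ + pₖ₋₂ and qₖ = aₖqₖ₋₁ + qₖ₋₂:
  k=0: a=18, p=18, q=1
  k=1: a=1, p=19, q=1
  k=2: a=2, p=56, q=3
  k=3: a=2, p=131, q=7
  k=4: a=3, p=449, q=24
  k=5: a=9, p=4172, q=223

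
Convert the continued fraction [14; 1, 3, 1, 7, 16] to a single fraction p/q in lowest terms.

Using pₖ = aₖpₖ₋₁ + pₖ₋₂ and qₖ = aₖqₖ₋₁ + qₖ₋₂:
  k=0: a=14, p=14, q=1
  k=1: a=1, p=15, q=1
  k=2: a=3, p=59, q=4
  k=3: a=1, p=74, q=5
  k=4: a=7, p=577, q=39
  k=5: a=16, p=9306, q=629

9306/629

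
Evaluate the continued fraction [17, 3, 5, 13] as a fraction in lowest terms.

3653/211

Fold from the inside: start with 13/1.
  5 + 1/13 = 66/13
  3 + 13/66 = 211/66
  17 + 66/211 = 3653/211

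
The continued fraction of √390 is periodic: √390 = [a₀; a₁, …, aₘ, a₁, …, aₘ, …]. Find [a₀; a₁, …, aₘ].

[19; 1, 2, 1, 38]

a₀ = ⌊√390⌋ = 19.
With m₀=0, d₀=1 and mₖ₊₁ = dₖaₖ − mₖ, dₖ₊₁ = (n − mₖ₊₁²)/dₖ, aₖ₊₁ = ⌊(a₀+mₖ₊₁)/dₖ₊₁⌋:
  k=1: m=19, d=29, a=1
  k=2: m=10, d=10, a=2
  k=3: m=10, d=29, a=1
  k=4: m=19, d=1, a=38
d=1 and a=2a₀=38 at k=4, so the next step gives (m, d) = (19, 29) again — its k=1 value — and the period has length 4.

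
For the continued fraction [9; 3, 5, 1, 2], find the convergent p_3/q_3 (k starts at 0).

Using pₖ = aₖpₖ₋₁ + pₖ₋₂, qₖ = aₖqₖ₋₁ + qₖ₋₂ (with p₋₁=1, p₋₂=0, q₋₁=0, q₋₂=1):
  k=0: a=9, p=9, q=1
  k=1: a=3, p=28, q=3
  k=2: a=5, p=149, q=16
  k=3: a=1, p=177, q=19

177/19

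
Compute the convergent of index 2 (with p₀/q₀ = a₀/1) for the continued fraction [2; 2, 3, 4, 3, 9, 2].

17/7

Using pₖ = aₖpₖ₋₁ + pₖ₋₂, qₖ = aₖqₖ₋₁ + qₖ₋₂ (with p₋₁=1, p₋₂=0, q₋₁=0, q₋₂=1):
  k=0: a=2, p=2, q=1
  k=1: a=2, p=5, q=2
  k=2: a=3, p=17, q=7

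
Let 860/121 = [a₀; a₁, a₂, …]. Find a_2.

3

860 = 7·121 + 13   →  a_0 = 7
121 = 9·13 + 4   →  a_1 = 9
13 = 3·4 + 1   →  a_2 = 3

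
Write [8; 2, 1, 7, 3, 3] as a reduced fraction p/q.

1995/239

Fold from the inside: start with 3/1.
  3 + 1/3 = 10/3
  7 + 3/10 = 73/10
  1 + 10/73 = 83/73
  2 + 73/83 = 239/83
  8 + 83/239 = 1995/239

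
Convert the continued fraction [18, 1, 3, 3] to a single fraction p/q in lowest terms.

Using pₖ = aₖpₖ₋₁ + pₖ₋₂ and qₖ = aₖqₖ₋₁ + qₖ₋₂:
  k=0: a=18, p=18, q=1
  k=1: a=1, p=19, q=1
  k=2: a=3, p=75, q=4
  k=3: a=3, p=244, q=13

244/13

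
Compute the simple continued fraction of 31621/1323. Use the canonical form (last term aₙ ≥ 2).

31621 = 23*1323 + 1192
1323 = 1*1192 + 131
1192 = 9*131 + 13
131 = 10*13 + 1
13 = 13*1 + 0  (stop)
So 31621/1323 = [23; 1, 9, 10, 13].

[23; 1, 9, 10, 13]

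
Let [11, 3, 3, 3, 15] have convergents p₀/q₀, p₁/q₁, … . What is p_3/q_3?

Using pₖ = aₖpₖ₋₁ + pₖ₋₂, qₖ = aₖqₖ₋₁ + qₖ₋₂ (with p₋₁=1, p₋₂=0, q₋₁=0, q₋₂=1):
  k=0: a=11, p=11, q=1
  k=1: a=3, p=34, q=3
  k=2: a=3, p=113, q=10
  k=3: a=3, p=373, q=33

373/33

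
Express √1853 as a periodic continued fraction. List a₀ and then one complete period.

[43; 21, 1, 1, 21, 86]

a₀ = ⌊√1853⌋ = 43.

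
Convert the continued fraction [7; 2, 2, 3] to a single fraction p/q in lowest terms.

Using pₖ = aₖpₖ₋₁ + pₖ₋₂ and qₖ = aₖqₖ₋₁ + qₖ₋₂:
  k=0: a=7, p=7, q=1
  k=1: a=2, p=15, q=2
  k=2: a=2, p=37, q=5
  k=3: a=3, p=126, q=17

126/17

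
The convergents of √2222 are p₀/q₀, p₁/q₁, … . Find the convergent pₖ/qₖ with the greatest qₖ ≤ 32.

1367/29

√2222 = [47; 7, 4, 7, 94, …] (period length 4).
Convergents:
  p_0/q_0 = 47/1
  p_1/q_1 = 330/7
  p_2/q_2 = 1367/29
  p_3/q_3 = 9899/210
q_2 = 29 ≤ 32 < 210 = q_3, so the answer is 1367/29.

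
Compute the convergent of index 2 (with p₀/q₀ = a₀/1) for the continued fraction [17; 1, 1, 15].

35/2

Using pₖ = aₖpₖ₋₁ + pₖ₋₂, qₖ = aₖqₖ₋₁ + qₖ₋₂ (with p₋₁=1, p₋₂=0, q₋₁=0, q₋₂=1):
  k=0: a=17, p=17, q=1
  k=1: a=1, p=18, q=1
  k=2: a=1, p=35, q=2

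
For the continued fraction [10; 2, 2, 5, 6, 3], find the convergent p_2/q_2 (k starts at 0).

Using pₖ = aₖpₖ₋₁ + pₖ₋₂, qₖ = aₖqₖ₋₁ + qₖ₋₂ (with p₋₁=1, p₋₂=0, q₋₁=0, q₋₂=1):
  k=0: a=10, p=10, q=1
  k=1: a=2, p=21, q=2
  k=2: a=2, p=52, q=5

52/5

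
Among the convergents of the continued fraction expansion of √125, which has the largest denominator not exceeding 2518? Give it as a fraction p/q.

15127/1353

√125 = [11; 5, 1, 1, 5, 22, …] (period length 5).
Convergents:
  p_0/q_0 = 11/1
  p_1/q_1 = 56/5
  p_2/q_2 = 67/6
  p_3/q_3 = 123/11
  p_4/q_4 = 682/61
  p_5/q_5 = 15127/1353
  p_6/q_6 = 76317/6826
q_5 = 1353 ≤ 2518 < 6826 = q_6, so the answer is 15127/1353.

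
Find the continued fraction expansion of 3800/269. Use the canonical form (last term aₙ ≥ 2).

[14; 7, 1, 10, 3]

3800 = 14×269 + 34
269 = 7×34 + 31
34 = 1×31 + 3
31 = 10×3 + 1
3 = 3×1 + 0  (stop)
So 3800/269 = [14; 7, 1, 10, 3].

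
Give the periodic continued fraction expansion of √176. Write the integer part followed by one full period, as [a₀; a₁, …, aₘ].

[13; 3, 1, 3, 26]

a₀ = ⌊√176⌋ = 13.
With m₀=0, d₀=1 and mₖ₊₁ = dₖaₖ − mₖ, dₖ₊₁ = (n − mₖ₊₁²)/dₖ, aₖ₊₁ = ⌊(a₀+mₖ₊₁)/dₖ₊₁⌋:
  k=1: m=13, d=7, a=3
  k=2: m=8, d=16, a=1
  k=3: m=8, d=7, a=3
  k=4: m=13, d=1, a=26
d=1 and a=2a₀=26 at k=4, so the next step gives (m, d) = (13, 7) again — its k=1 value — and the period has length 4.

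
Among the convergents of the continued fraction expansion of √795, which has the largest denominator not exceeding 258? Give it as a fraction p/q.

√795 = [28; 5, 9, 5, 56, …] (period length 4).
Convergents:
  p_0/q_0 = 28/1
  p_1/q_1 = 141/5
  p_2/q_2 = 1297/46
  p_3/q_3 = 6626/235
  p_4/q_4 = 372353/13206
q_3 = 235 ≤ 258 < 13206 = q_4, so the answer is 6626/235.

6626/235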